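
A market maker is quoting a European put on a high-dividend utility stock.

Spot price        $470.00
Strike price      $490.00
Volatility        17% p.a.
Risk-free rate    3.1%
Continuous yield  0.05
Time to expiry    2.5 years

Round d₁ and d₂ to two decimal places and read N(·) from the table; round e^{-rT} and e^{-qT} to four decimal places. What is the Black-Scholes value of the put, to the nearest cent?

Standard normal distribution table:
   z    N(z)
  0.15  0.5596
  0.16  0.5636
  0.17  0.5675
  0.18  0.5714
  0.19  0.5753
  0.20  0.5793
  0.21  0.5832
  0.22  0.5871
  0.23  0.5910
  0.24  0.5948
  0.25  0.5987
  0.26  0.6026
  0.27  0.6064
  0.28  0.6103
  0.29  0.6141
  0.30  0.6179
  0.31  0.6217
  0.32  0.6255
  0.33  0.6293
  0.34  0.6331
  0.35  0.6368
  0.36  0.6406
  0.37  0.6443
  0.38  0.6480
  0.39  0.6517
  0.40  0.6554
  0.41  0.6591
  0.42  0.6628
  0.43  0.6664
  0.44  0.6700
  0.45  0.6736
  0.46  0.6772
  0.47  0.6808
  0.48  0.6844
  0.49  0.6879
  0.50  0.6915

σ√T = 0.17·√2.5 = 0.2688
d₁ = [ln(470/490) + (0.031 − 0.05 + 0.17²/2)·2.5] / 0.2688 = [-0.0417 − 0.0114] / 0.2688 = -0.1974 ⇒ -0.20
d₂ = d₁ − σ√T = -0.1974 − 0.2688 = -0.4661 ⇒ -0.47
exp(−qT) = exp(−0.05·2.5) = 0.8825;  exp(−rT) = exp(−0.031·2.5) = 0.9254
P = 490·0.9254·N(0.47) − 470·0.8825·N(0.20) = 490·0.9254·0.6808 − 470·0.8825·0.5793 = 308.7060 − 240.2792 = 68.4269

$68.43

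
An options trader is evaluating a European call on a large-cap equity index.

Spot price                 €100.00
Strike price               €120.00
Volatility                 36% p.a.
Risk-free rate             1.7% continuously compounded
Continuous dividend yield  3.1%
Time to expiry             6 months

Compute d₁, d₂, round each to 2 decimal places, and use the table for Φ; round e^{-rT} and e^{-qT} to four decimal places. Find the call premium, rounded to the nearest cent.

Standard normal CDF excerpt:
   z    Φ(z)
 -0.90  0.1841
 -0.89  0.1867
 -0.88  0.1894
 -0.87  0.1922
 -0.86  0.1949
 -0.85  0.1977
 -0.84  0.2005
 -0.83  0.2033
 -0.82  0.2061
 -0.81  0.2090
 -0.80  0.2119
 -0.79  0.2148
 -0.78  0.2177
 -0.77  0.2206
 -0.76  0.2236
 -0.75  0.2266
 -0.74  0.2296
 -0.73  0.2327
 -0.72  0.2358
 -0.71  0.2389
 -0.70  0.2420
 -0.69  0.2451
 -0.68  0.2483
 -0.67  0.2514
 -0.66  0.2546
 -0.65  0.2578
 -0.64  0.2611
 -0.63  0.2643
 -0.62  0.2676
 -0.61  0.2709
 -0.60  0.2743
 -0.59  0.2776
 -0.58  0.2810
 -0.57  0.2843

€3.48

σ√T = 0.36·√0.5 = 0.2546
d₁ = [ln(100/120) + (0.017 − 0.031 + 0.36²/2)·0.5] / 0.2546 = [-0.1823 + 0.0254] / 0.2546 = -0.6164 ≈ -0.62
d₂ = d₁ − σ√T = -0.6164 − 0.2546 = -0.8710 ≈ -0.87
exp(−qT) = exp(−0.031·0.5) = 0.9846;  exp(−rT) = exp(−0.017·0.5) = 0.9915
N(d₁) = N(-0.62) = 0.2676;  N(d₂) = N(-0.87) = 0.1922
C = 100·0.9846·0.2676 − 120·0.9915·0.1922 = 26.3479 − 22.8680 = 3.4799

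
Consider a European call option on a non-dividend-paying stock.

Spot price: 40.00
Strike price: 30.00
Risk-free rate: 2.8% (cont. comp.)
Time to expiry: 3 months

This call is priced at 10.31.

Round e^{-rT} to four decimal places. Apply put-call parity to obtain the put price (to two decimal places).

0.10

exp(−rT) = exp(−0.028·0.25) = 0.9930
Put-call parity: C − P = S − K·e^(−rT) = 40 − 30·0.9930 = 40 − 29.7900 = 10.2100
P = C − (C − P) = 10.31 − (10.2100) = 0.1000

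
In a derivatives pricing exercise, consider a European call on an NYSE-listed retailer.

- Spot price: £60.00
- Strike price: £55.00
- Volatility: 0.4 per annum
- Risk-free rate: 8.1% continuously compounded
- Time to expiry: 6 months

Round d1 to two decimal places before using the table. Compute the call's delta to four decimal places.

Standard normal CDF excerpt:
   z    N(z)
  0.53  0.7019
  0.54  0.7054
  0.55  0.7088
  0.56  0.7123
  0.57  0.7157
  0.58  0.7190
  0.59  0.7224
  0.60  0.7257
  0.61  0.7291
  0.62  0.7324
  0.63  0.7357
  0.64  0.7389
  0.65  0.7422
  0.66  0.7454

σ√T = 0.4·√0.5 = 0.2828
d₁ = [ln(60/55) + (0.081 + ½·0.4²)·0.5] / (σ√T) = (0.0870 + 0.0805) / 0.2828 = 0.5922 ≈ 0.59
N(d₁) = N(0.59) = 0.7224
Δ_call = N(d₁) = 0.7224

0.7224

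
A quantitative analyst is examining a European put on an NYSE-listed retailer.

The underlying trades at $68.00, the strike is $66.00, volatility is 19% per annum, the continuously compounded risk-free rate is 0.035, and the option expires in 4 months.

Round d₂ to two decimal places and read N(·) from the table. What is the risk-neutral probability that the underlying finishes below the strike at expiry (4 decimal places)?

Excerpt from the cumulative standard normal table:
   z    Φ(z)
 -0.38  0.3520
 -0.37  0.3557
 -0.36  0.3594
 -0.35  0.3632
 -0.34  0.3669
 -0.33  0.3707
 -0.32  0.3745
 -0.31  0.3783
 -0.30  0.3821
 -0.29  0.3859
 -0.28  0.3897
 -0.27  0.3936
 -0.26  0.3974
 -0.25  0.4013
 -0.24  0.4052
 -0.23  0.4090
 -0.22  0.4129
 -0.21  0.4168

0.3745

T = 0.3333;  σ√T = 0.1097
d₁ = [ln(68/66) + (0.035 + ½·0.19²)·0.3333] / (σ√T) = (0.0299 + 0.0177) / 0.1097 = 0.4333 ⇒ 0.43
d₂ = 0.4333 − 0.1097 = 0.3236 ⇒ 0.32
Risk-neutral Pr[S_T < K] = N(−d₂) = N(-0.32) = 0.3745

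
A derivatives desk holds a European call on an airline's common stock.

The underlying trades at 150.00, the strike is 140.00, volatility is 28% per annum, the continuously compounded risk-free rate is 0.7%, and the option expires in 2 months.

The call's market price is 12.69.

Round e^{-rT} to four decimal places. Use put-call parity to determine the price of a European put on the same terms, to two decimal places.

exp(−rT) = exp(−0.007·0.1667) = 0.9988
Put-call parity: C − P = S − K·e^(−rT) = 150 − 140·0.9988 = 150 − 139.8320 = 10.1680
P = C − (C − P) = 12.69 − (10.1680) = 2.5220

2.52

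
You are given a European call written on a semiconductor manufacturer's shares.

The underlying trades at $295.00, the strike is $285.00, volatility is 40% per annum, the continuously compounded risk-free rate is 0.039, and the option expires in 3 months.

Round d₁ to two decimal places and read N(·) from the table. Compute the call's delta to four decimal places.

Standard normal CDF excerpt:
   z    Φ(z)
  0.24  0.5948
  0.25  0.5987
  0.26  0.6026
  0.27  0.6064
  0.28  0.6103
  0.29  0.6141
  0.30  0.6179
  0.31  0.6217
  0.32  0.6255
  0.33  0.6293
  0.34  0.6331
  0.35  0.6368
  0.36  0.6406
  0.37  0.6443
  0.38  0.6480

T = 0.25;  σ√T = 0.2000
d₁ = [ln(295/285) + (0.039 + 0.4²/2)·0.25] / 0.2000 = [0.0345 + 0.0298] / 0.2000 = 0.3212 ⇒ 0.32
N(d₁) = N(0.32) = 0.6255
Δ_call = N(d₁) = 0.6255

0.6255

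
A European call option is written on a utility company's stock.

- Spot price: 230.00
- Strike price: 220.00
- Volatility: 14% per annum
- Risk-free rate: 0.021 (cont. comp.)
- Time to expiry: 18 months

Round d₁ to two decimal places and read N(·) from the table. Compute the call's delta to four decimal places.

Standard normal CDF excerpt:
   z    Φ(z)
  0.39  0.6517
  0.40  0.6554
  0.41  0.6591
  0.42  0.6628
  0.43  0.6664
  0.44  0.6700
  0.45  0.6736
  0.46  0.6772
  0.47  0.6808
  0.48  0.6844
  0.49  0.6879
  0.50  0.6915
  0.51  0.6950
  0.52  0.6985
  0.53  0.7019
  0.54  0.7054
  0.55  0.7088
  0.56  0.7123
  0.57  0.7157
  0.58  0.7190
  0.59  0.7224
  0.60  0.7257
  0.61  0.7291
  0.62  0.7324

0.7019

σ√T = 0.14·√1.5 = 0.1715
d₁ = [ln(230/220) + (0.021 + 0.14²/2)·1.5] / 0.1715 = [0.0445 + 0.0462] / 0.1715 = 0.5287 ≈ 0.53
N(d₁) = N(0.53) = 0.7019
Δ_call = N(d₁) = 0.7019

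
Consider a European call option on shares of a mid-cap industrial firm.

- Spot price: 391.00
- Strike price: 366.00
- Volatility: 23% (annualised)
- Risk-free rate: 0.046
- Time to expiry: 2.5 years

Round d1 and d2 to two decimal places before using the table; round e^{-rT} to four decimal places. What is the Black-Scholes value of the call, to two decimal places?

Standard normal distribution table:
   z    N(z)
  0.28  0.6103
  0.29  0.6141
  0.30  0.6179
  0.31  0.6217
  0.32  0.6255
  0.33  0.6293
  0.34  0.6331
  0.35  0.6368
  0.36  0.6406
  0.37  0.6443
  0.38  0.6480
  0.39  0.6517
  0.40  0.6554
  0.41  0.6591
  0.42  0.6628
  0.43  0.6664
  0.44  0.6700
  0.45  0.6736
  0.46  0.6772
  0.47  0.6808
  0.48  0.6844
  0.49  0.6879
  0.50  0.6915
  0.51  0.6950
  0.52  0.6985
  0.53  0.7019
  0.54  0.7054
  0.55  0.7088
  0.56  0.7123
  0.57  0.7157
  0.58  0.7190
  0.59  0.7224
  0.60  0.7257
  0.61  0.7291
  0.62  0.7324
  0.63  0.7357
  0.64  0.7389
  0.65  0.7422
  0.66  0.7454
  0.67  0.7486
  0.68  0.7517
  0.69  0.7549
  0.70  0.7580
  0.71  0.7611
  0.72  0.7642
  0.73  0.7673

89.84

σ√T = 0.23·√2.5 = 0.3637
ln(S/K) + (r + σ²/2)T = ln(391/366) + (0.046 + 0.23²/2)·2.5 = 0.0661 + 0.1811 = 0.2472
d₁ = 0.2472 / 0.3637 = 0.6798 which rounds to 0.68
d₂ = d₁ − σ√T = 0.6798 − 0.3637 = 0.3161 which rounds to 0.32
exp(−rT) = exp(−0.046·2.5) = 0.8914
C = 391·N(0.68) − 366·0.8914·N(0.32) = 391·0.7517 − 366·0.8914·0.6255 = 293.9147 − 204.0709 = 89.8438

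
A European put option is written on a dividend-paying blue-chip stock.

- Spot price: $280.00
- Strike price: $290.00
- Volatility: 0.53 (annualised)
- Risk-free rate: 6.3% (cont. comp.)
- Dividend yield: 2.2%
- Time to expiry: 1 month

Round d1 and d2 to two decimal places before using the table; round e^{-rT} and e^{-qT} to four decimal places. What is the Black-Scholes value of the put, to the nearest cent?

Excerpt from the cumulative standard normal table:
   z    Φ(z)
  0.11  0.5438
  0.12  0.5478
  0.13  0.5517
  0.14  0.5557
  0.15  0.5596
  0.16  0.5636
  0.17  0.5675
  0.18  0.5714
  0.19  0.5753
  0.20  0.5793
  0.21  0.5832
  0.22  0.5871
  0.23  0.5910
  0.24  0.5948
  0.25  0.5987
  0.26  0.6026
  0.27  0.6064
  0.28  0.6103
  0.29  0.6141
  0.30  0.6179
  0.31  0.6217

T = 0.08333;  σ√T = 0.1530
d₁ = [ln(280/290) + (0.063 − 0.022 + ½·0.53²)·0.08333] / (σ√T) = (-0.0351 + 0.0151) / 0.1530 = -0.1305 ⇒ -0.13
d₂ = -0.1305 − 0.1530 = -0.2835 ⇒ -0.28
exp(−qT) = exp(−0.022·0.08333) = 0.9982;  exp(−rT) = exp(−0.063·0.08333) = 0.9948
N(−d₂) = N(0.28) = 0.6103;  N(−d₁) = N(0.13) = 0.5517
P = 290·0.9948·0.6103 − 280·0.9982·0.5517 = 176.0667 − 154.1979 = 21.8687

$21.87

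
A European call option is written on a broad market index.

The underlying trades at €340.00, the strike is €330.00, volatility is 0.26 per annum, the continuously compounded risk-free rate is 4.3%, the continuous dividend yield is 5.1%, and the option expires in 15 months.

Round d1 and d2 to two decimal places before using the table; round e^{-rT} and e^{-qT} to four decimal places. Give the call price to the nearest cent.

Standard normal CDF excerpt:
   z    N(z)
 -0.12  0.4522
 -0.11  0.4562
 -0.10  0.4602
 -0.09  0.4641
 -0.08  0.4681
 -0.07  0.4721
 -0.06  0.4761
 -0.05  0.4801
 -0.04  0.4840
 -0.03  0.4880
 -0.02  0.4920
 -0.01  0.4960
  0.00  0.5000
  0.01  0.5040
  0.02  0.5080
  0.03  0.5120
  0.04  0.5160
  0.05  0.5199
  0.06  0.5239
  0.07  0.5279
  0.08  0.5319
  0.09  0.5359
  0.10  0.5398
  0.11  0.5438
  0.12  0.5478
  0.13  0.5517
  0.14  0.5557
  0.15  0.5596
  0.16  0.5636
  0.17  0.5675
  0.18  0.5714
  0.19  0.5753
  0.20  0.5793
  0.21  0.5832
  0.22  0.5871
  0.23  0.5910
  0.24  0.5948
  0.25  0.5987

€39.64

σ√T = 0.26·√1.25 = 0.2907
d₁ = [ln(340/330) + (0.043 − 0.051 + 0.26²/2)·1.25] / 0.2907 = [0.0299 + 0.0323] / 0.2907 = 0.2136 → 0.21
d₂ = d₁ − σ√T = 0.2136 − 0.2907 = -0.0770 → -0.08
exp(−qT) = exp(−0.051·1.25) = 0.9382;  exp(−rT) = exp(−0.043·1.25) = 0.9477
N(d₁) = N(0.21) = 0.5832;  N(d₂) = N(-0.08) = 0.4681
C = 340·0.9382·0.5832 − 330·0.9477·0.4681 = 186.0338 − 146.3941 = 39.6397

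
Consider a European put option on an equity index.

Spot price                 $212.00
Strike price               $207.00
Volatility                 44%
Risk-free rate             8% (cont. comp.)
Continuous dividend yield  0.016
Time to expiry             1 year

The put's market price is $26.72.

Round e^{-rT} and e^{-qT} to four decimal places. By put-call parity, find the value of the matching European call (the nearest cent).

$44.27

e^(−qT) = e^(−0.016·1) = 0.9841;  e^(−rT) = e^(−0.08·1) = 0.9231
Put-call parity: C − P = S·e^(−qT) − K·e^(−rT) = 212·0.9841 − 207·0.9231 = 208.6292 − 191.0817 = 17.5475
C = P + (C − P) = 26.72 + (17.5475) = 44.2675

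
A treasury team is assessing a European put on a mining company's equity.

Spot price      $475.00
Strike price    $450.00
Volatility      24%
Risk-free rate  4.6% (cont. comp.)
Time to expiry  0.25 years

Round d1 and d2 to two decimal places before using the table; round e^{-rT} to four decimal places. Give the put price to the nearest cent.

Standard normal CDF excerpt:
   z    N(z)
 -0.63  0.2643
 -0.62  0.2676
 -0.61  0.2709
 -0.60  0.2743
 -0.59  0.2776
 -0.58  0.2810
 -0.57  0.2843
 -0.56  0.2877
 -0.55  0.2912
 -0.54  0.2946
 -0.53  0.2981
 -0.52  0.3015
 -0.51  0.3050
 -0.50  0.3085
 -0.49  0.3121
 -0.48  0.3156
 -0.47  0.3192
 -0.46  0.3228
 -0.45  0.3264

σ√T = 0.24·√0.25 = 0.1200
d₁ = [ln(475/450) + (0.046 + ½·0.24²)·0.25] / (σ√T) = (0.0541 + 0.0187) / 0.1200 = 0.6064 ≈ 0.61
d₂ = 0.6064 − 0.1200 = 0.4864 ≈ 0.49
e^(−rT) = e^(−0.046·0.25) = 0.9886
N(−d₂) = N(-0.49) = 0.3121;  N(−d₁) = N(-0.61) = 0.2709
P = 450·0.9886·0.3121 − 475·0.2709 = 138.8439 − 128.6775 = 10.1664

$10.17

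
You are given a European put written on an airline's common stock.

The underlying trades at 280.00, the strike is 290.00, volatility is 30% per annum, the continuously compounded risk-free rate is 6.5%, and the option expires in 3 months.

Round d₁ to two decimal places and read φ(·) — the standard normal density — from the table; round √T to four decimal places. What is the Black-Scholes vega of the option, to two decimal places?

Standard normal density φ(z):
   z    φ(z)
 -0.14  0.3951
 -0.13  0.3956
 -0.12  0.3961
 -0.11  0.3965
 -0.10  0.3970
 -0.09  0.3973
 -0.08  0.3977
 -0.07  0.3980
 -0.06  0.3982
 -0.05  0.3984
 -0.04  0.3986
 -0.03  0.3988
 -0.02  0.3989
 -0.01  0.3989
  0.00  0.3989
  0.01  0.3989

σ√T = 0.3·√0.25 = 0.1500
d₁ = [ln(280/290) + (0.065 + 0.3²/2)·0.25] / 0.1500 = [-0.0351 + 0.0275] / 0.1500 = -0.0506 ⇒ -0.05
√T = √0.25 = 0.5000
φ(d₁) = φ(-0.05) = 0.3984
vega = S·φ(d₁)·√T = 280·0.3984·0.5000 = 55.7760

55.78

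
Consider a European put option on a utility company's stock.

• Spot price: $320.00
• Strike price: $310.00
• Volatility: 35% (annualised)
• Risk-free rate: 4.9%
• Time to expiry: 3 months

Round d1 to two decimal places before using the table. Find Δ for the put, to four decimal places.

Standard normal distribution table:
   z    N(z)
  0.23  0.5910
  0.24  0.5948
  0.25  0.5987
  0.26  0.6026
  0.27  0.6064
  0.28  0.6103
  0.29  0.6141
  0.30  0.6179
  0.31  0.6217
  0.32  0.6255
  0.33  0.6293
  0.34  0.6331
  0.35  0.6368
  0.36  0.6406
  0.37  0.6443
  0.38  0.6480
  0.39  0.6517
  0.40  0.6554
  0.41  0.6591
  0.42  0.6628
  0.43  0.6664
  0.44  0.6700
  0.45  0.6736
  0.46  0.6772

σ√T = 0.35 × 0.5000 = 0.1750
d₁ = [ln(320/310) + (0.049 + ½·0.35²)·0.25] / (σ√T) = (0.0317 + 0.0276) / 0.1750 = 0.3389 → 0.34
N(d₁) = N(0.34) = 0.6331
Δ_put = N(d₁) − 1 = 0.6331 − 1 = -0.3669

-0.3669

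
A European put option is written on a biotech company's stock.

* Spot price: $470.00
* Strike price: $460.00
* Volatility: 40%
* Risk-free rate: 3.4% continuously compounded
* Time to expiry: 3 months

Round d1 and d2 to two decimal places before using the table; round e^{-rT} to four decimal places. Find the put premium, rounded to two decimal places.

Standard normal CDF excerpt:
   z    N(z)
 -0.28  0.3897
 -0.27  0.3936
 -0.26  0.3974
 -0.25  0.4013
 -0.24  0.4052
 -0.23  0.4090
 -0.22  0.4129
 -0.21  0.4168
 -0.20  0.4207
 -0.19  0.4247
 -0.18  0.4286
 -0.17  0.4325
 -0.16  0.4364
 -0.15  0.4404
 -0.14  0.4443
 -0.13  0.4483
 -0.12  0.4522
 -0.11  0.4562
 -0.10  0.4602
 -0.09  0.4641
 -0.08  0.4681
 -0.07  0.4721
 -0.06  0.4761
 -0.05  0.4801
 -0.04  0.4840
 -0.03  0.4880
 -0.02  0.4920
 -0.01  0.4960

T = 0.25;  σ√T = 0.2000
d₁ = [ln(470/460) + (0.034 + 0.4²/2)·0.25] / 0.2000 = [0.0215 + 0.0285] / 0.2000 = 0.2500 ≈ 0.25
d₂ = d₁ − σ√T = 0.2500 − 0.2000 = 0.0500 ≈ 0.05
exp(−rT) = exp(−0.034·0.25) = 0.9915
N(−d₂) = N(-0.05) = 0.4801;  N(−d₁) = N(-0.25) = 0.4013
P = 460·0.9915·0.4801 − 470·0.4013 = 218.9688 − 188.6110 = 30.3578

$30.36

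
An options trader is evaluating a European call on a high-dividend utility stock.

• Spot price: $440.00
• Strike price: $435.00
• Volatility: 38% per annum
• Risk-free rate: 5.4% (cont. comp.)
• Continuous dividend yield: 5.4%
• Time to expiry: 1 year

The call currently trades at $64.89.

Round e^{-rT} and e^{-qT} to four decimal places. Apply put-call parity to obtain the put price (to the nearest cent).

$60.15

exp(−qT) = exp(−0.054·1) = 0.9474;  exp(−rT) = exp(−0.054·1) = 0.9474
Put-call parity: C − P = S·e^(−qT) − K·e^(−rT) = 440·0.9474 − 435·0.9474 = 416.8560 − 412.1190 = 4.7370
P = C − (C − P) = 64.89 − (4.7370) = 60.1530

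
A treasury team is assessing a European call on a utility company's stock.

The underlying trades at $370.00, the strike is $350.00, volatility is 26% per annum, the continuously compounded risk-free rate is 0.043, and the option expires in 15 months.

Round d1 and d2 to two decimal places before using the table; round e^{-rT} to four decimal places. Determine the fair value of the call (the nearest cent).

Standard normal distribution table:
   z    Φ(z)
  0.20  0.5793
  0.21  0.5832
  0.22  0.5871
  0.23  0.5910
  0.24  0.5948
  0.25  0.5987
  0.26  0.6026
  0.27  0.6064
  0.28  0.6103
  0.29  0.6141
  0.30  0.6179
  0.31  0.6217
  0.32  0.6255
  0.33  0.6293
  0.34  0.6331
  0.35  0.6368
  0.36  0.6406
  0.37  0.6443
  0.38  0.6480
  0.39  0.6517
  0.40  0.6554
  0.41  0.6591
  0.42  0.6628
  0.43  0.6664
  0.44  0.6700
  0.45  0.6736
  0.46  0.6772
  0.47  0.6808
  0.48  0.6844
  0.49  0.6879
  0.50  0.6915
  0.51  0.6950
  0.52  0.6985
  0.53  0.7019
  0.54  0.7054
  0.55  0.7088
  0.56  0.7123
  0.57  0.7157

$62.41

σ√T = 0.26·√1.25 = 0.2907
ln(S/K) + (r + σ²/2)T = ln(370/350) + (0.043 + 0.26²/2)·1.25 = 0.0556 + 0.0960 = 0.1516
d₁ = 0.1516 / 0.2907 = 0.5214 → 0.52
d₂ = d₁ − σ√T = 0.5214 − 0.2907 = 0.2307 → 0.23
e^(−rT) = e^(−0.043·1.25) = 0.9477
N(d₁) = N(0.52) = 0.6985;  N(d₂) = N(0.23) = 0.5910
C = 370·0.6985 − 350·0.9477·0.5910 = 258.4450 − 196.0317 = 62.4133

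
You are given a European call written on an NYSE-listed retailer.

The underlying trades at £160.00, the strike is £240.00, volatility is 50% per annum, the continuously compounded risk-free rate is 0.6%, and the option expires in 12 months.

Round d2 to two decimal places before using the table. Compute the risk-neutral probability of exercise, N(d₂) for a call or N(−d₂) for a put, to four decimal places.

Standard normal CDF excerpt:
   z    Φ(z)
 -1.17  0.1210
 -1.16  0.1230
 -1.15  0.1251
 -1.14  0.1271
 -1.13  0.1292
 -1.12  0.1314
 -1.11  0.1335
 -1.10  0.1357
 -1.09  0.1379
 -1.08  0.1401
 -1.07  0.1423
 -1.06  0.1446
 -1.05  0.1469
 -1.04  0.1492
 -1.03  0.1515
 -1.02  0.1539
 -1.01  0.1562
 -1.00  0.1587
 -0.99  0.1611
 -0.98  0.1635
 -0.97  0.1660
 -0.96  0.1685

σ√T = 0.5 × 1.0000 = 0.5000
ln(S/K) + (r + σ²/2)T = ln(160/240) + (0.006 + 0.5²/2)·1 = -0.4055 + 0.1310 = -0.2745
d₁ = -0.2745 / 0.5000 = -0.5489 which rounds to -0.55
d₂ = d₁ − σ√T = -0.5489 − 0.5000 = -1.0489 which rounds to -1.05
Risk-neutral Pr[S_T > K] = N(d₂) = N(-1.05) = 0.1469

0.1469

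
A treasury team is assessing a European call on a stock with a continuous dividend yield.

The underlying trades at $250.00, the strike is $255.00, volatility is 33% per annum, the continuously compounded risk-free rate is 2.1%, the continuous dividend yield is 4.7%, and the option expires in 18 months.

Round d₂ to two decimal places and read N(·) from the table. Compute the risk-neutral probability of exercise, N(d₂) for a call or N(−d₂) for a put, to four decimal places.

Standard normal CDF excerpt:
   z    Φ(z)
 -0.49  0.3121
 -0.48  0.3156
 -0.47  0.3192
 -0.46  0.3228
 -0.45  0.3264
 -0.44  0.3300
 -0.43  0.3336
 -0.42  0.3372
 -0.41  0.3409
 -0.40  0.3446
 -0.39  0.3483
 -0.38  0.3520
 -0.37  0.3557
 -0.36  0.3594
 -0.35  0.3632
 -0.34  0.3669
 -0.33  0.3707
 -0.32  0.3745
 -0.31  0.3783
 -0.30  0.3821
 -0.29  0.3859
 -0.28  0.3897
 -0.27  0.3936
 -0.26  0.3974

T = 1.5;  σ√T = 0.4042
d₁ = [ln(250/255) + (0.021 − 0.047 + 0.33²/2)·1.5] / 0.4042 = [-0.0198 + 0.0427] / 0.4042 = 0.0566 ⇒ 0.06
d₂ = d₁ − σ√T = 0.0566 − 0.4042 = -0.3476 ⇒ -0.35
Risk-neutral Pr[S_T > K] = N(d₂) = N(-0.35) = 0.3632

0.3632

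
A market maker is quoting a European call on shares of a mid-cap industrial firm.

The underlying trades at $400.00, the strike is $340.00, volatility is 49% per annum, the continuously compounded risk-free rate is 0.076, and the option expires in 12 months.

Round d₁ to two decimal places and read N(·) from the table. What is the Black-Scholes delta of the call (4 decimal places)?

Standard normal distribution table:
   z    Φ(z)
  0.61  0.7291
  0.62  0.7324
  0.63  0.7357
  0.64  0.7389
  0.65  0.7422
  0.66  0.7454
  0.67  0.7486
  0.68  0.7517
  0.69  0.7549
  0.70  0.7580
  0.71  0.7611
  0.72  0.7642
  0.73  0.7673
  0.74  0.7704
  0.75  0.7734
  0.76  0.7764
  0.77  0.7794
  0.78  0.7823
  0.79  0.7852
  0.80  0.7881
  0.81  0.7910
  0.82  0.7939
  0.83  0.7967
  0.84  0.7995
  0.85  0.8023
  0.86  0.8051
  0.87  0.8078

0.7673

T = 1;  σ√T = 0.4900
d₁ = [ln(400/340) + (0.076 + ½·0.49²)·1] / (σ√T) = (0.1625 + 0.1961) / 0.4900 = 0.7318 which rounds to 0.73
N(d₁) = N(0.73) = 0.7673
Δ_call = N(d₁) = 0.7673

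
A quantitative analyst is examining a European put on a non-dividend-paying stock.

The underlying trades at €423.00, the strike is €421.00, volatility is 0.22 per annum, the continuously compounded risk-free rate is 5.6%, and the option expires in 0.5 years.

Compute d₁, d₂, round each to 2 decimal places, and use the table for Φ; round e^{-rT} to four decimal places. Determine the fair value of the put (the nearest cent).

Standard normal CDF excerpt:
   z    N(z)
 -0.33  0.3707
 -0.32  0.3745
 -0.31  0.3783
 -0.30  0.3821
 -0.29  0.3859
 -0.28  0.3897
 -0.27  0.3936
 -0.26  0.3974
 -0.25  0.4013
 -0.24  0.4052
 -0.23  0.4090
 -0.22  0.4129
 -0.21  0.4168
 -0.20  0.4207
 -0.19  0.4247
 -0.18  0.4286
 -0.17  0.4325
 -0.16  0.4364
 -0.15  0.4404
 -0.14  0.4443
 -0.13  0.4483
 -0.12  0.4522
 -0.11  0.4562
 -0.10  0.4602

€20.29

T = 0.5;  σ√T = 0.1556
d₁ = [ln(423/421) + (0.056 + ½·0.22²)·0.5] / (σ√T) = (0.0047 + 0.0401) / 0.1556 = 0.2882 ⇒ 0.29
d₂ = 0.2882 − 0.1556 = 0.1327 ⇒ 0.13
exp(−rT) = exp(−0.056·0.5) = 0.9724
P = 421·0.9724·N(-0.13) − 423·N(-0.29) = 421·0.9724·0.4483 − 423·0.3859 = 183.5252 − 163.2357 = 20.2895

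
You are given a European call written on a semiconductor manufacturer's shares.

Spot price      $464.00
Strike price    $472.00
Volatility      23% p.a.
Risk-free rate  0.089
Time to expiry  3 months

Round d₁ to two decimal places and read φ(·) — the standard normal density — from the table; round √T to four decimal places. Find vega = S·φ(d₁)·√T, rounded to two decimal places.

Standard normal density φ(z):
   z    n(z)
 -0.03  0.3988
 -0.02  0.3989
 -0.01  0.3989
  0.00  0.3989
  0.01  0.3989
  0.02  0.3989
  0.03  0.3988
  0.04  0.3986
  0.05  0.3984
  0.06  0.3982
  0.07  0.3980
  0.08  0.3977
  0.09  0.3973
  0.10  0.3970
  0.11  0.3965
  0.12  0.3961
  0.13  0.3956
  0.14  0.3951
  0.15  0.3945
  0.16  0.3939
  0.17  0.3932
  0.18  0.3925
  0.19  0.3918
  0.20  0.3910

T = 0.25;  σ√T = 0.1150
ln(S/K) + (r + σ²/2)T = ln(464/472) + (0.089 + 0.23²/2)·0.25 = -0.0171 + 0.0289 = 0.0118
d₁ = 0.0118 / 0.1150 = 0.1023 which rounds to 0.10
√T = √0.25 = 0.5000
φ(d₁) = φ(0.10) = 0.3970
vega = S·φ(d₁)·√T = 464·0.3970·0.5000 = 92.1040

92.10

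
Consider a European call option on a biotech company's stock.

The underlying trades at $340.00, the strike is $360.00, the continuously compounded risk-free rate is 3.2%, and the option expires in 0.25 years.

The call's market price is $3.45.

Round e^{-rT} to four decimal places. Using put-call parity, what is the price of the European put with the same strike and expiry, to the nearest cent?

$20.57

exp(−rT) = exp(−0.032·0.25) = 0.9920
Put-call parity: C − P = S − K·e^(−rT) = 340 − 360·0.9920 = 340 − 357.1200 = -17.1200
P = C − (C − P) = 3.45 − (-17.1200) = 20.5700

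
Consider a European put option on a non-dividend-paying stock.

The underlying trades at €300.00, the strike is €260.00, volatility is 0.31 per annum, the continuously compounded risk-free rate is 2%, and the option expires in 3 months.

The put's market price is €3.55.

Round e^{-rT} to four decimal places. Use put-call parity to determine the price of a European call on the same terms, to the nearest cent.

€44.85

e^(−rT) = e^(−0.02·0.25) = 0.9950
Put-call parity: C − P = S − K·e^(−rT) = 300 − 260·0.9950 = 300 − 258.7000 = 41.3000
C = P + (C − P) = 3.55 + (41.3000) = 44.8500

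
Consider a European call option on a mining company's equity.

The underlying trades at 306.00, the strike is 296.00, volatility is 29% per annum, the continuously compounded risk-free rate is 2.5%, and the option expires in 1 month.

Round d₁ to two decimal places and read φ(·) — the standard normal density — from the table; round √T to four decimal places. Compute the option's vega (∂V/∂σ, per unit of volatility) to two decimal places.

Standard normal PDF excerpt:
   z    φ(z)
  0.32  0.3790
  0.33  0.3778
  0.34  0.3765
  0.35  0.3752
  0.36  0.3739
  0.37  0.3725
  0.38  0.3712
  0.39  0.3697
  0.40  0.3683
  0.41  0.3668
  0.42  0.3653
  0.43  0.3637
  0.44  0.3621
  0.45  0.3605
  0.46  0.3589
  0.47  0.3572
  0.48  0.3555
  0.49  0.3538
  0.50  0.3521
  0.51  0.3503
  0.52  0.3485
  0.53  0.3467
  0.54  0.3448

31.71

σ√T = 0.29·√0.08333 = 0.0837
ln(S/K) + (r + σ²/2)T = ln(306/296) + (0.025 + 0.29²/2)·0.08333 = 0.0332 + 0.0056 = 0.0388
d₁ = 0.0388 / 0.0837 = 0.4636 which rounds to 0.46
√T = √0.08333 = 0.2887
φ(d₁) = φ(0.46) = 0.3589
vega = S·φ(d₁)·√T = 306·0.3589·0.2887 = 31.7060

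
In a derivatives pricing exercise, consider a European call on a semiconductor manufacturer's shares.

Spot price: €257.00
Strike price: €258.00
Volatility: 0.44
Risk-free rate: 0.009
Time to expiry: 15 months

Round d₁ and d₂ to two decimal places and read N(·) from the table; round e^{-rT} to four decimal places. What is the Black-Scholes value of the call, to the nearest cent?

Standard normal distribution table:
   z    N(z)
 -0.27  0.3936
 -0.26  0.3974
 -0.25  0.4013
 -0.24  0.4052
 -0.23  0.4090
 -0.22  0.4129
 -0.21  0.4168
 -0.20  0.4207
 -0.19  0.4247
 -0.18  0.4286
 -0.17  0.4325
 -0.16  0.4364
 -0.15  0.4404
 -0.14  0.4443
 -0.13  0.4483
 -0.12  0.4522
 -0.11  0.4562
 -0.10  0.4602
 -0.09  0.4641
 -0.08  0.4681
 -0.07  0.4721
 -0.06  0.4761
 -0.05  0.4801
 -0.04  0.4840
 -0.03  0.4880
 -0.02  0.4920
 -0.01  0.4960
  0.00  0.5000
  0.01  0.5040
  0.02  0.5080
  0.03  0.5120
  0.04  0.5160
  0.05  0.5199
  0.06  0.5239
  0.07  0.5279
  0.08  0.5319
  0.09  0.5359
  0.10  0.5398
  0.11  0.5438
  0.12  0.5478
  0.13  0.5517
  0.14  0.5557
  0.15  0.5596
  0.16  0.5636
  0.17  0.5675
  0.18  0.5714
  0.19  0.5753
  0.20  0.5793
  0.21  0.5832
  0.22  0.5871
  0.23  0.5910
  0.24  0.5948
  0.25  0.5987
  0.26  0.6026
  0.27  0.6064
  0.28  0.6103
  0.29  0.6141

σ√T = 0.44·√1.25 = 0.4919
ln(S/K) + (r + σ²/2)T = ln(257/258) + (0.009 + 0.44²/2)·1.25 = -0.0039 + 0.1322 = 0.1284
d₁ = 0.1284 / 0.4919 = 0.2609 which rounds to 0.26
d₂ = d₁ − σ√T = 0.2609 − 0.4919 = -0.2310 which rounds to -0.23
exp(−rT) = exp(−0.009·1.25) = 0.9888
C = 257·N(0.26) − 258·0.9888·N(-0.23) = 257·0.6026 − 258·0.9888·0.4090 = 154.8682 − 104.3402 = 50.5280

€50.53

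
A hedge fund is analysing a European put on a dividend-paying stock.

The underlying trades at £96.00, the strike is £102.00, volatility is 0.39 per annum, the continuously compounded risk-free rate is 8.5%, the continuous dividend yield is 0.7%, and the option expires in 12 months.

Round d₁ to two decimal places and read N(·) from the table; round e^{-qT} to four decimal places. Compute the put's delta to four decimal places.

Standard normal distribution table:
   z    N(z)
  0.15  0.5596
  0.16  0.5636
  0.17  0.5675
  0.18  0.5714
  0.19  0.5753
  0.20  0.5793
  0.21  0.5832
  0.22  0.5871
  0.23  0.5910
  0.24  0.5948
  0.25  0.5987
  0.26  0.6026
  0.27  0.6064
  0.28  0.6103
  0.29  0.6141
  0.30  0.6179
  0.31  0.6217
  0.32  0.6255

-0.4024

σ√T = 0.39 × 1.0000 = 0.3900
ln(S/K) + (r − q + σ²/2)T = ln(96/102) + (0.085 − 0.007 + 0.39²/2)·1 = -0.0606 + 0.1541 = 0.0934
d₁ = 0.0934 / 0.3900 = 0.2396 which rounds to 0.24
N(d₁) = N(0.24) = 0.5948
Δ_put = e^(−qT)·(N(d₁) − 1) = 0.9930·(0.5948 − 1) = -0.4024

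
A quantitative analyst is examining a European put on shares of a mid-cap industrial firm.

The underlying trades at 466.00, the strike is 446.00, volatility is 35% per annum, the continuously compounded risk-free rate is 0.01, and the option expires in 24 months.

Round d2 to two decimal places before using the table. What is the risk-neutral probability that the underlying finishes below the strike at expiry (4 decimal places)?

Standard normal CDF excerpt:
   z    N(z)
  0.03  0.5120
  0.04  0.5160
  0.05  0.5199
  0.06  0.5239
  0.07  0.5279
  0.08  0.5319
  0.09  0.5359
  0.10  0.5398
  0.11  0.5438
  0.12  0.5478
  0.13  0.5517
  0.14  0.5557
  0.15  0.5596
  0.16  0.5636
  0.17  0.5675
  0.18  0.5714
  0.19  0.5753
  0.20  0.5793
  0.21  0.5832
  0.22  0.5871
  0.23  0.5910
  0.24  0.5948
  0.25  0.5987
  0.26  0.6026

0.5478

σ√T = 0.35·√2 = 0.4950
d₁ = [ln(466/446) + (0.01 + ½·0.35²)·2] / (σ√T) = (0.0439 + 0.1425) / 0.4950 = 0.3765 which rounds to 0.38
d₂ = 0.3765 − 0.4950 = -0.1185 which rounds to -0.12
Risk-neutral Pr[S_T < K] = N(−d₂) = N(0.12) = 0.5478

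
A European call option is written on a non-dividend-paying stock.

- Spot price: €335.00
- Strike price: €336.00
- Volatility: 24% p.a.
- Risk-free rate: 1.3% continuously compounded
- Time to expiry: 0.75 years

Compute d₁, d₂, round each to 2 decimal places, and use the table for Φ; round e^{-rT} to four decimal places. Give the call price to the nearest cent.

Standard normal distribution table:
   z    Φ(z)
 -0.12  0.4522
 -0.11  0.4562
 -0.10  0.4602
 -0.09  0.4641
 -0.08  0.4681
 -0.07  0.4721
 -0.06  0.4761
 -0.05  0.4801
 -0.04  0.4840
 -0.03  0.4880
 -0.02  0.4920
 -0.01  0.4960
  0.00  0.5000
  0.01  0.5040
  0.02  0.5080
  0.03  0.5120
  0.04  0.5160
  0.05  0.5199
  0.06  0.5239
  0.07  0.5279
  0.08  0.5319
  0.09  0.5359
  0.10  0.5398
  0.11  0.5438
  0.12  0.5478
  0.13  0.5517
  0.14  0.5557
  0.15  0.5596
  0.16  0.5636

T = 0.75;  σ√T = 0.2078
d₁ = [ln(335/336) + (0.013 + 0.24²/2)·0.75] / 0.2078 = [-0.0030 + 0.0313] / 0.2078 = 0.1365 → 0.14
d₂ = d₁ − σ√T = 0.1365 − 0.2078 = -0.0714 → -0.07
e^(−rT) = e^(−0.013·0.75) = 0.9903
C = 335·N(0.14) − 336·0.9903·N(-0.07) = 335·0.5557 − 336·0.9903·0.4721 = 186.1595 − 157.0869 = 29.0726

€29.07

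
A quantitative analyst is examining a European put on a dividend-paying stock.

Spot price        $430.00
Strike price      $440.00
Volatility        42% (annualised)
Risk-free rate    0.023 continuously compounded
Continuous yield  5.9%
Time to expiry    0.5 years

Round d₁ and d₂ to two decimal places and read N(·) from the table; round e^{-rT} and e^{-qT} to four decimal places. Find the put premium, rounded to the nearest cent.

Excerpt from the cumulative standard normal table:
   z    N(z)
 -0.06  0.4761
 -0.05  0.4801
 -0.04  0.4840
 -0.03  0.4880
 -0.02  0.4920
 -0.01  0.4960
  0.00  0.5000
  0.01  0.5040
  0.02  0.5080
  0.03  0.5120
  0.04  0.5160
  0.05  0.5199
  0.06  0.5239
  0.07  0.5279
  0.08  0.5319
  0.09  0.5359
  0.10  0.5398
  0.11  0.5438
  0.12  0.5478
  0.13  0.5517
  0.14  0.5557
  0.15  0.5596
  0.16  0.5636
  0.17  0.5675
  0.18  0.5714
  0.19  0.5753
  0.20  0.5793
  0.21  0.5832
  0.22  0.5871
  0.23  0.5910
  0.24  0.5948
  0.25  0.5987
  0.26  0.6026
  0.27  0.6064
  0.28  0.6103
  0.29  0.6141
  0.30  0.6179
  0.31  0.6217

σ√T = 0.42·√0.5 = 0.2970
d₁ = [ln(430/440) + (0.023 − 0.059 + 0.42²/2)·0.5] / 0.2970 = [-0.0230 + 0.0261] / 0.2970 = 0.0105 ≈ 0.01
d₂ = d₁ − σ√T = 0.0105 − 0.2970 = -0.2865 ≈ -0.29
e^(−qT) = e^(−0.059·0.5) = 0.9709;  e^(−rT) = e^(−0.023·0.5) = 0.9886
N(−d₂) = N(0.29) = 0.6141;  N(−d₁) = N(-0.01) = 0.4960
P = 440·0.9886·0.6141 − 430·0.9709·0.4960 = 267.1237 − 207.0736 = 60.0501

$60.05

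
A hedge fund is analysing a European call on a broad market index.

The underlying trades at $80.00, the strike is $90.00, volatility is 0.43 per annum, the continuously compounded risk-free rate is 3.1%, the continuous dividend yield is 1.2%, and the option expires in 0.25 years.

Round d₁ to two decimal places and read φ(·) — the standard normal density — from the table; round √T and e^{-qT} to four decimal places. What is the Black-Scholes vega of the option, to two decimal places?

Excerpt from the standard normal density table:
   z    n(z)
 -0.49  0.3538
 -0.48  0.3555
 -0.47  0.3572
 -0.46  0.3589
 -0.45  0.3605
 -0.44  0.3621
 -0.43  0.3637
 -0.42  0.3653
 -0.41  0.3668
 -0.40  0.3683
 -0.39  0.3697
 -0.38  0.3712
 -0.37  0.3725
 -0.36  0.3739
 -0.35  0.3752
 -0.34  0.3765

σ√T = 0.43·√0.25 = 0.2150
ln(S/K) + (r − q + σ²/2)T = ln(80/90) + (0.031 − 0.012 + 0.43²/2)·0.25 = -0.1178 + 0.0279 = -0.0899
d₁ = -0.0899 / 0.2150 = -0.4182 which rounds to -0.42
√T = √0.25 = 0.5000
φ(d₁) = φ(-0.42) = 0.3653
e^(−qT) = e^(−0.012·0.25) = 0.9970
vega = S·e^(−qT)·φ(d₁)·√T = 80·0.9970·0.3653·0.5000 = 14.5682

14.57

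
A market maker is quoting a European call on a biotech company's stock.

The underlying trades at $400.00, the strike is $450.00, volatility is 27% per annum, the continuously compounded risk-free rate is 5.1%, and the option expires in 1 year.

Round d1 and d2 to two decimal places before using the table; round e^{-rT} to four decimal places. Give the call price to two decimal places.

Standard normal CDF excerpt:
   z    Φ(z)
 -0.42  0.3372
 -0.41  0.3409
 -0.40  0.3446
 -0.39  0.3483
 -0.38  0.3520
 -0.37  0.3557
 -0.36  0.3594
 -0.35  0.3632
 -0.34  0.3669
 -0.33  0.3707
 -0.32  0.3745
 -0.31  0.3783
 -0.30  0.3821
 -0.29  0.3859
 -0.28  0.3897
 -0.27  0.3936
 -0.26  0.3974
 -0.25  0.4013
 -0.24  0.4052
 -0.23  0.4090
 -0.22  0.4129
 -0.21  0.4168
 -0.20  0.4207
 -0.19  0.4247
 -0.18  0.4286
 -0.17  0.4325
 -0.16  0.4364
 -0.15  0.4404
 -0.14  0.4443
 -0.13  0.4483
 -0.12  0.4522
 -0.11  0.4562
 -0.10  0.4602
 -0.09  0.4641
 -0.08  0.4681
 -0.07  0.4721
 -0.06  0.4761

T = 1;  σ√T = 0.2700
d₁ = [ln(400/450) + (0.051 + 0.27²/2)·1] / 0.2700 = [-0.1178 + 0.0874] / 0.2700 = -0.1123 → -0.11
d₂ = d₁ − σ√T = -0.1123 − 0.2700 = -0.3823 → -0.38
e^(−rT) = e^(−0.051·1) = 0.9503
N(d₁) = N(-0.11) = 0.4562;  N(d₂) = N(-0.38) = 0.3520
C = 400·0.4562 − 450·0.9503·0.3520 = 182.4800 − 150.5275 = 31.9525

$31.95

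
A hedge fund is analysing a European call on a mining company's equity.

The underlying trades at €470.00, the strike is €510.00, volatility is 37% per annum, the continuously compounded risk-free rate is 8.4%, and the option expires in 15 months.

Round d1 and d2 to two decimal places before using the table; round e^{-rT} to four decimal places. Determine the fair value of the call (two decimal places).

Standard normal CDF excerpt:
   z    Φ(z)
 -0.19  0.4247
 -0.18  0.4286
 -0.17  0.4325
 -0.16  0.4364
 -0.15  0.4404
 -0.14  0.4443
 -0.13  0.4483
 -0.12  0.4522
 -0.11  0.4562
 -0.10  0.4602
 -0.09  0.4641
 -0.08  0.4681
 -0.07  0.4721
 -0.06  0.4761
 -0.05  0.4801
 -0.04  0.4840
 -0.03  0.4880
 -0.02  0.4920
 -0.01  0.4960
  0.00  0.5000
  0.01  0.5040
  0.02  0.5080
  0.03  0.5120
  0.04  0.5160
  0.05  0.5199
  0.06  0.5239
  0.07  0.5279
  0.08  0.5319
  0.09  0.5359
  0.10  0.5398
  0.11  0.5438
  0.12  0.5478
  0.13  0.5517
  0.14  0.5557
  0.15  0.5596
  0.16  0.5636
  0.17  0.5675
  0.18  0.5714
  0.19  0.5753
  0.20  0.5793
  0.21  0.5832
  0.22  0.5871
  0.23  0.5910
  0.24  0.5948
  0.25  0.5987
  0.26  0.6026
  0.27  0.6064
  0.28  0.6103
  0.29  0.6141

€81.01

σ√T = 0.37·√1.25 = 0.4137
d₁ = [ln(470/510) + (0.084 + 0.37²/2)·1.25] / 0.4137 = [-0.0817 + 0.1906] / 0.4137 = 0.2632 ⇒ 0.26
d₂ = d₁ − σ√T = 0.2632 − 0.4137 = -0.1505 ⇒ -0.15
exp(−rT) = exp(−0.084·1.25) = 0.9003
C = 470·N(0.26) − 510·0.9003·N(-0.15) = 470·0.6026 − 510·0.9003·0.4404 = 283.2220 − 202.2110 = 81.0110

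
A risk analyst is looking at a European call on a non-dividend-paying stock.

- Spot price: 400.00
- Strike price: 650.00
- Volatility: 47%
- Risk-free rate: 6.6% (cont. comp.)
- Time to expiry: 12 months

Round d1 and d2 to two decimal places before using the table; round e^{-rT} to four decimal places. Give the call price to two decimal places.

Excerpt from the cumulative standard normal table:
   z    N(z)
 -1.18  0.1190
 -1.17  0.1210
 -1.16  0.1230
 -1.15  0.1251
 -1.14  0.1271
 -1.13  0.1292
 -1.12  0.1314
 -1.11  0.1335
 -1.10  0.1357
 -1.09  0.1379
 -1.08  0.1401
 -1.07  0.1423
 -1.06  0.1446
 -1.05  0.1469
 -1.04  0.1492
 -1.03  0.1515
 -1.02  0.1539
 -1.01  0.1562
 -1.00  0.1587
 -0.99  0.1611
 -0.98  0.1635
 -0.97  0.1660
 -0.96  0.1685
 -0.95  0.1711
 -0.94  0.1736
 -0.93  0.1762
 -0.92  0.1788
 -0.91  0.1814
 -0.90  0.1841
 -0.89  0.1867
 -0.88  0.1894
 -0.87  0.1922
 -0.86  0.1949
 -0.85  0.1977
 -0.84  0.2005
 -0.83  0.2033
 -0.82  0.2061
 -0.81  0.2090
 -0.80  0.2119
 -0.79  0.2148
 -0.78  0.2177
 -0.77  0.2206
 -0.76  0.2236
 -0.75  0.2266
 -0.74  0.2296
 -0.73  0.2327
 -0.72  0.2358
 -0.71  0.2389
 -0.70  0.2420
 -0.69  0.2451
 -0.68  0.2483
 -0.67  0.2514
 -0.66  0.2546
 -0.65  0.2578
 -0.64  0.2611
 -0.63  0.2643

23.23

σ√T = 0.47 × 1.0000 = 0.4700
ln(S/K) + (r + σ²/2)T = ln(400/650) + (0.066 + 0.47²/2)·1 = -0.4855 + 0.1764 = -0.3091
d₁ = -0.3091 / 0.4700 = -0.6576 ⇒ -0.66
d₂ = d₁ − σ√T = -0.6576 − 0.4700 = -1.1276 ⇒ -1.13
exp(−rT) = exp(−0.066·1) = 0.9361
N(d₁) = N(-0.66) = 0.2546;  N(d₂) = N(-1.13) = 0.1292
C = 400·0.2546 − 650·0.9361·0.1292 = 101.8400 − 78.6137 = 23.2263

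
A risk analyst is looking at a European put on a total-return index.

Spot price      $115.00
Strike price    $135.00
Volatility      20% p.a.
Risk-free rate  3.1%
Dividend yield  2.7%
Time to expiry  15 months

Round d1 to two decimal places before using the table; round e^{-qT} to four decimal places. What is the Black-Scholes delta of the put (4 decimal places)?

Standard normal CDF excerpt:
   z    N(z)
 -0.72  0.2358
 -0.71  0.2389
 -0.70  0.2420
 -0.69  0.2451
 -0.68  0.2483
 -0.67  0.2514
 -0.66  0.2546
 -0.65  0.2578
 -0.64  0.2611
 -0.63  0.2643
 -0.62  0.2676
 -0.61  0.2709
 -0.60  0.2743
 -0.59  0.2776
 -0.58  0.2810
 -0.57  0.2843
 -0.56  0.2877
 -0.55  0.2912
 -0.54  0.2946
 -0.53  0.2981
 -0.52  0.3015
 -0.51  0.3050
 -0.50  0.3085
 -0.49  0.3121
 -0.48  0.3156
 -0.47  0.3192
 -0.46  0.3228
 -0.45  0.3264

σ√T = 0.2 × 1.1180 = 0.2236
d₁ = [ln(115/135) + (0.031 − 0.027 + ½·0.2²)·1.25] / (σ√T) = (-0.1603 + 0.0300) / 0.2236 = -0.5829 which rounds to -0.58
N(d₁) = N(-0.58) = 0.2810
Δ_put = exp(−qT)·(N(d₁) − 1) = 0.9668·(0.2810 − 1) = -0.6951

-0.6951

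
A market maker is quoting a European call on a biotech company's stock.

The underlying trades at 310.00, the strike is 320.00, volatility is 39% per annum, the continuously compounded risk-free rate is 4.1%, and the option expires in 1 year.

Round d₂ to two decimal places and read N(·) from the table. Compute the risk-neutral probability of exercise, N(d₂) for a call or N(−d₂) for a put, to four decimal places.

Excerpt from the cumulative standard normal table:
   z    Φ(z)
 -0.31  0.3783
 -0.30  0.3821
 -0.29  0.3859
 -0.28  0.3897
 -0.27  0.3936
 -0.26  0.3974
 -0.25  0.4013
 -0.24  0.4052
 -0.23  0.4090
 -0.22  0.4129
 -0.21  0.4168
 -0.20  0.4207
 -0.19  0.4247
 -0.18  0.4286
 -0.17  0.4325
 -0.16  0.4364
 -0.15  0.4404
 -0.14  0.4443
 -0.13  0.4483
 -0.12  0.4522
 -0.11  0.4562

0.4325

T = 1;  σ√T = 0.3900
ln(S/K) + (r + σ²/2)T = ln(310/320) + (0.041 + 0.39²/2)·1 = -0.0317 + 0.1171 = 0.0853
d₁ = 0.0853 / 0.3900 = 0.2187 which rounds to 0.22
d₂ = d₁ − σ√T = 0.2187 − 0.3900 = -0.1713 which rounds to -0.17
Risk-neutral Pr[S_T > K] = N(d₂) = N(-0.17) = 0.4325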